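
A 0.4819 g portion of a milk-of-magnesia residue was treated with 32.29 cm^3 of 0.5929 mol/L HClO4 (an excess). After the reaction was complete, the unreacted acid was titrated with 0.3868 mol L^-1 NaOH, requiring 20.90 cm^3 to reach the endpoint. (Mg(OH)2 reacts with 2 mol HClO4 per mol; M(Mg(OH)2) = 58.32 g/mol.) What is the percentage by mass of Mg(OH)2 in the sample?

Total n(HClO4) added = 0.5929 x 0.03229 = 0.01914 mol.
n(NaOH) used = 0.3868 x 0.02090 = 0.008084 mol, which equals the excess n(HClO4).
So n(HClO4) consumed by the sample = 0.01914 - 0.008084 = 0.01106 mol.
n(Mg(OH)2) = 0.01106 / 2 = 0.005530 mol.
mass Mg(OH)2 = 0.005530 x 58.32 = 0.3225 g, so %Mg(OH)2 = 0.3225/0.4819 x 100 = 66.9%.

66.9%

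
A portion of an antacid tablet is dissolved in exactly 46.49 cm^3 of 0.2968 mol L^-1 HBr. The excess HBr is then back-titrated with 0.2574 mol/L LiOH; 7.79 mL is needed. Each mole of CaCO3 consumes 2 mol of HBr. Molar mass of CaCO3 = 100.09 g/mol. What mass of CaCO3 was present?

Total n(HBr) added = 0.2968 x 0.04649 = 0.01380 mol.
n(LiOH) used = 0.2574 x 0.007790 = 0.002005 mol, which equals the excess n(HBr).
So n(HBr) consumed by the sample = 0.01380 - 0.002005 = 0.01179 mol.
n(CaCO3) = 0.01179 / 2 = 0.005897 mol.
mass = 0.005897 mol x 100.09 g/mol = 0.590 g.

0.590 g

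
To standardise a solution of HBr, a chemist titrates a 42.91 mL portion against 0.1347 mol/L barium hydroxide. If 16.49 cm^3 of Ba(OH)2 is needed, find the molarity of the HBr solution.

n(Ba(OH)2) delivered = 0.1347 x 0.01649 = 0.002221 mol.
The reaction is 2 HBr + 1 Ba(OH)2, so n(HBr) = 0.002221 x 2/1 = 0.004442 mol.
[HBr] = 0.004442 mol / 0.04291 L = 0.104 M.

0.104 M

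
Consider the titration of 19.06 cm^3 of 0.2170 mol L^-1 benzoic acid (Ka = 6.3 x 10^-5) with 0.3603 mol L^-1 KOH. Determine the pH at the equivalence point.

n(C6H5COOH) = 0.2170 x 0.01906 = 0.004136 mol; V(KOH) at equivalence = 0.004136/0.3603 = 0.01148 L.
At equivalence all the acid is converted to C6H5COO-; total volume = 0.01906 + 0.01148 = 0.03054 L, so [C6H5COO-] = 0.004136/0.03054 = 0.1354 M.
Kb = Kw/Ka = 1.0e-14 / 6.3 x 10^-5 = 1.59e-10.
[OH^-] = sqrt(Kb x [C6H5COO-]) = sqrt(1.59e-10 x 0.1354) = 4.64e-6 M.
pOH = 5.33, so pH = 14.00 - 5.33 = 8.67.

8.67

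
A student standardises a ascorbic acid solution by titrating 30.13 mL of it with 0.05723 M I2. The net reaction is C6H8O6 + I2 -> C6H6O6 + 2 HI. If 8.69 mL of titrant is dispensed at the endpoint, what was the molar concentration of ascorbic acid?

n(I2) = 0.05723 x 0.008690 = 0.0004973 mol.
From the balanced equation, 1 mol I2 reacts with 1 mol ascorbic acid, so n(ascorbic acid) = 0.0004973 x 1/1 = 0.0004973 mol.
[ascorbic acid] = 0.0004973 / 0.03013 L = 0.0165 M.

0.0165 M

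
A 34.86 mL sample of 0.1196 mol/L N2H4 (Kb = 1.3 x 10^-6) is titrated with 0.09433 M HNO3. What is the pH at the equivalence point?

n(N2H4) = 0.1196 x 0.03486 = 0.004169 mol; V(HNO3) at equivalence = 0.004169/0.09433 = 0.04420 L.
At equivalence the base is fully converted to N2H5+; total volume = 0.07906 L, so [N2H5+] = 0.004169/0.07906 = 0.05274 M.
Ka(N2H5+) = Kw/Kb = 1.0e-14 / 1.3 x 10^-6 = 7.69e-9.
[H^+] = sqrt(Ka x [N2H5+]) = sqrt(7.69e-9 x 0.05274) = 2.01e-5 M.
pH = -log(2.01e-5) = 4.70.

4.70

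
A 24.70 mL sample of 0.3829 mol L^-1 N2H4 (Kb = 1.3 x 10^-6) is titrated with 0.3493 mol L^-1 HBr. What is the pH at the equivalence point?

4.43

n(N2H4) = 0.3829 x 0.02470 = 0.009458 mol; V(HBr) at equivalence = 0.009458/0.3493 = 0.02708 L.
At equivalence the base is fully converted to N2H5+; total volume = 0.05178 L, so [N2H5+] = 0.009458/0.05178 = 0.1827 M.
Ka(N2H5+) = Kw/Kb = 1.0e-14 / 1.3 x 10^-6 = 7.69e-9.
[H^+] = sqrt(Ka x [N2H5+]) = sqrt(7.69e-9 x 0.1827) = 3.75e-5 M.
pH = -log(3.75e-5) = 4.43.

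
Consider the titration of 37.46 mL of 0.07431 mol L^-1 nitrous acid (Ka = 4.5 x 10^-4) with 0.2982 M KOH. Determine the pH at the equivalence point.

n(HNO2) = 0.07431 x 0.03746 = 0.002784 mol; V(KOH) at equivalence = 0.002784/0.2982 = 0.009335 L.
At equivalence all the acid is converted to NO2-; total volume = 0.03746 + 0.009335 = 0.04679 L, so [NO2-] = 0.002784/0.04679 = 0.05949 M.
Kb = Kw/Ka = 1.0e-14 / 4.5 x 10^-4 = 2.22e-11.
[OH^-] = sqrt(Kb x [NO2-]) = sqrt(2.22e-11 x 0.05949) = 1.15e-6 M.
pOH = 5.94, so pH = 14.00 - 5.94 = 8.06.

8.06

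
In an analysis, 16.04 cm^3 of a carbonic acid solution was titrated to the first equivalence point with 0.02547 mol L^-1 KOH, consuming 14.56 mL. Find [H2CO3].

n(KOH) = 0.02547 x 0.01456 = 0.0003708 mol.
At the first equivalence point, 1 mol OH^- react per mol H2CO3, so n(H2CO3) = 0.0003708 / 1 = 0.0003708 mol.
[H2CO3] = 0.0003708 / 0.01604 L = 0.0231 M.

0.0231 M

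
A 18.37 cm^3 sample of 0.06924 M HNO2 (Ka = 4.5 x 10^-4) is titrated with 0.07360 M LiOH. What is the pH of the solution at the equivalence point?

n(HNO2) = 0.06924 x 0.01837 = 0.001272 mol; V(LiOH) at equivalence = 0.001272/0.07360 = 0.01728 L.
At equivalence all the acid is converted to NO2-; total volume = 0.01837 + 0.01728 = 0.03565 L, so [NO2-] = 0.001272/0.03565 = 0.03568 M.
Kb = Kw/Ka = 1.0e-14 / 4.5 x 10^-4 = 2.22e-11.
[OH^-] = sqrt(Kb x [NO2-]) = sqrt(2.22e-11 x 0.03568) = 8.90e-7 M.
pOH = 6.05, so pH = 14.00 - 6.05 = 7.95.

7.95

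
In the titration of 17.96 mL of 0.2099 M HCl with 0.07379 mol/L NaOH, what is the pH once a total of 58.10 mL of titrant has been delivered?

11.83

n(acid) = 0.2099 x 0.01796 = 0.003770 mol; n(NaOH) added = 0.07379 x 0.05810 = 0.004287 mol.
Base is in excess by 0.004287 - 0.003770 = 0.0005174 mol in a total volume of 0.07606 L.
[OH^-] = 0.0005174/0.07606 = 0.006802 M, so pOH = 2.17 and pH = 14.00 - 2.17 = 11.83.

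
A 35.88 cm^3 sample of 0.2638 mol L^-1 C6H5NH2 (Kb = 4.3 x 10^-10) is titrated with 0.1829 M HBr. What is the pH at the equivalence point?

n(C6H5NH2) = 0.2638 x 0.03588 = 0.009465 mol; V(HBr) at equivalence = 0.009465/0.1829 = 0.05175 L.
At equivalence the base is fully converted to C6H5NH3+; total volume = 0.08763 L, so [C6H5NH3+] = 0.009465/0.08763 = 0.1080 M.
Ka(C6H5NH3+) = Kw/Kb = 1.0e-14 / 4.3 x 10^-10 = 2.33e-5.
[H^+] = sqrt(Ka x [C6H5NH3+]) = sqrt(2.33e-5 x 0.1080) = 0.00158 M.
pH = -log(0.00158) = 2.80.

2.80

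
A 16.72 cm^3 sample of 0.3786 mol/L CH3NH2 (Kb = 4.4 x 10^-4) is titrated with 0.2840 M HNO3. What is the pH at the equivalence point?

5.72

n(CH3NH2) = 0.3786 x 0.01672 = 0.006330 mol; V(HNO3) at equivalence = 0.006330/0.2840 = 0.02229 L.
At equivalence the base is fully converted to CH3NH3+; total volume = 0.03901 L, so [CH3NH3+] = 0.006330/0.03901 = 0.1623 M.
Ka(CH3NH3+) = Kw/Kb = 1.0e-14 / 4.4 x 10^-4 = 2.27e-11.
[H^+] = sqrt(Ka x [CH3NH3+]) = sqrt(2.27e-11 x 0.1623) = 1.92e-6 M.
pH = -log(1.92e-6) = 5.72.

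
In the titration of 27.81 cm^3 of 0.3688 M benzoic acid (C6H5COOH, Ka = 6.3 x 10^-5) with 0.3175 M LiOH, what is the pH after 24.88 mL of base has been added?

4.73

Initial n(C6H5COOH) = 0.3688 x 0.02781 = 0.01026 mol.
n(LiOH) added = 0.3175 x 0.02488 = 0.007899 mol, converting that many moles of C6H5COOH to C6H5COO-.
Remaining n(C6H5COOH) = 0.002357 mol; n(C6H5COO-) = 0.007899 mol.
By Henderson-Hasselbalch, pH = pKa + log([A^-]/[HA]) = 4.20 + log(0.007899/0.002357) = 4.20 + (+0.53) = 4.73.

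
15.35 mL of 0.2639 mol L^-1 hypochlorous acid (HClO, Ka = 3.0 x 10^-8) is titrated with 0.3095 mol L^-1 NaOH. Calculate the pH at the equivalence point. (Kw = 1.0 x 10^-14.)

10.34

n(HClO) = 0.2639 x 0.01535 = 0.004051 mol; V(NaOH) at equivalence = 0.004051/0.3095 = 0.01309 L.
At equivalence all the acid is converted to ClO-; total volume = 0.01535 + 0.01309 = 0.02844 L, so [ClO-] = 0.004051/0.02844 = 0.1424 M.
Kb = Kw/Ka = 1.0e-14 / 3.0 x 10^-8 = 3.33e-7.
[OH^-] = sqrt(Kb x [ClO-]) = sqrt(3.33e-7 x 0.1424) = 0.000218 M.
pOH = 3.66, so pH = 14.00 - 3.66 = 10.34.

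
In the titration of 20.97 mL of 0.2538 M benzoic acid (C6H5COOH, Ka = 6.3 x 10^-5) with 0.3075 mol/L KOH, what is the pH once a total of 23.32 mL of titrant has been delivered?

n(acid) = 0.2538 x 0.02097 = 0.005322 mol; n(KOH) added = 0.3075 x 0.02332 = 0.007171 mol.
Base is in excess by 0.007171 - 0.005322 = 0.001849 mol in a total volume of 0.04429 L.
[OH^-] = 0.001849/0.04429 = 0.04174 M, so pOH = 1.38 and pH = 14.00 - 1.38 = 12.62.

12.62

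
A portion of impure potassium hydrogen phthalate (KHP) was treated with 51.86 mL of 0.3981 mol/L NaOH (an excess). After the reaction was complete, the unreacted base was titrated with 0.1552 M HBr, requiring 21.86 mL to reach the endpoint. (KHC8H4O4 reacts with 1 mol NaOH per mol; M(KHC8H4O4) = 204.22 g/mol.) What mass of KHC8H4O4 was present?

3.52 g

Total n(NaOH) added = 0.3981 x 0.05186 = 0.02065 mol.
n(HBr) used = 0.1552 x 0.02186 = 0.003393 mol, which equals the excess n(NaOH).
So n(NaOH) consumed by the sample = 0.02065 - 0.003393 = 0.01725 mol.
n(KHC8H4O4) = 0.01725 / 1 = 0.01725 mol.
mass = 0.01725 mol x 204.22 g/mol = 3.52 g.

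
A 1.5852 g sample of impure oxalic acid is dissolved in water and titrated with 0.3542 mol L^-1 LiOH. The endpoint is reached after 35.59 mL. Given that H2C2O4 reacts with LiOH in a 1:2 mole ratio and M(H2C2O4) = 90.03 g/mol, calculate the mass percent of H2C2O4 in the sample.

n(LiOH) = 0.3542 x 0.03559 = 0.01261 mol.
n(H2C2O4) = 0.01261 / 2 = 0.006303 mol.
mass of H2C2O4 = 0.006303 x 90.03 = 0.5675 g.
% purity = 0.5675 / 1.5852 x 100 = 35.8%.

35.8%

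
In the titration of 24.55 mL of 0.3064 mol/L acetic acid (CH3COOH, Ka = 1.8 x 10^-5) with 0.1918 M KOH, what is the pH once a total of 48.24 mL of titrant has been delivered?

12.38

n(acid) = 0.3064 x 0.02455 = 0.007522 mol; n(KOH) added = 0.1918 x 0.04824 = 0.009252 mol.
Base is in excess by 0.009252 - 0.007522 = 0.001730 mol in a total volume of 0.07279 L.
[OH^-] = 0.001730/0.07279 = 0.02377 M, so pOH = 1.62 and pH = 14.00 - 1.62 = 12.38.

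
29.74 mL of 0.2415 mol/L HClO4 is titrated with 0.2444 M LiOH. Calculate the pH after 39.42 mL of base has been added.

12.55

n(acid) = 0.2415 x 0.02974 = 0.007182 mol; n(LiOH) added = 0.2444 x 0.03942 = 0.009634 mol.
Base is in excess by 0.009634 - 0.007182 = 0.002452 mol in a total volume of 0.06916 L.
[OH^-] = 0.002452/0.06916 = 0.03545 M, so pOH = 1.45 and pH = 14.00 - 1.45 = 12.55.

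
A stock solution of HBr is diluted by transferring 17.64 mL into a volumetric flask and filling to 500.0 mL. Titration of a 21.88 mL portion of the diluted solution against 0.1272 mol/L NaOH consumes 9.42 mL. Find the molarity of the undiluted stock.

n(NaOH) = 0.1272 x 0.009420 = 0.001198 mol.
n(HBr) in the aliquot = 0.001198 mol.
[diluted HBr] = 0.001198 / 0.02188 = 0.05476 M.
Dilution factor = 500.0/17.64 = 28.34, so [stock] = 0.05476 x 28.34 = 1.55 M.

1.55 M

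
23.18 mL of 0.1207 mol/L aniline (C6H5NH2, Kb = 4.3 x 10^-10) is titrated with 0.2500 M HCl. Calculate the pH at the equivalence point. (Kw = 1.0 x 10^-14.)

2.86

n(C6H5NH2) = 0.1207 x 0.02318 = 0.002798 mol; V(HCl) at equivalence = 0.002798/0.2500 = 0.01119 L.
At equivalence the base is fully converted to C6H5NH3+; total volume = 0.03437 L, so [C6H5NH3+] = 0.002798/0.03437 = 0.08140 M.
Ka(C6H5NH3+) = Kw/Kb = 1.0e-14 / 4.3 x 10^-10 = 2.33e-5.
[H^+] = sqrt(Ka x [C6H5NH3+]) = sqrt(2.33e-5 x 0.08140) = 0.00138 M.
pH = -log(0.00138) = 2.86.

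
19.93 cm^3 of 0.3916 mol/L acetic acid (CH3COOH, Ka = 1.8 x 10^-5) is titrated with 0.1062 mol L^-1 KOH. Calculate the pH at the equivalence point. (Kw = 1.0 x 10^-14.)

8.83

n(CH3COOH) = 0.3916 x 0.01993 = 0.007805 mol; V(KOH) at equivalence = 0.007805/0.1062 = 0.07349 L.
At equivalence all the acid is converted to CH3COO-; total volume = 0.01993 + 0.07349 = 0.09342 L, so [CH3COO-] = 0.007805/0.09342 = 0.08354 M.
Kb = Kw/Ka = 1.0e-14 / 1.8 x 10^-5 = 5.56e-10.
[OH^-] = sqrt(Kb x [CH3COO-]) = sqrt(5.56e-10 x 0.08354) = 6.81e-6 M.
pOH = 5.17, so pH = 14.00 - 5.17 = 8.83.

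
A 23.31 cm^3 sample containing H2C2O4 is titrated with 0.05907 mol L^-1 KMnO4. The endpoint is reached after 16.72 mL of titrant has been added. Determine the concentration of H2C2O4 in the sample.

n(KMnO4) = 0.05907 x 0.01672 = 0.0009877 mol.
From the balanced equation, 2 mol KMnO4 reacts with 5 mol H2C2O4, so n(H2C2O4) = 0.0009877 x 5/2 = 0.002469 mol.
[H2C2O4] = 0.002469 / 0.02331 L = 0.106 M.

0.106 M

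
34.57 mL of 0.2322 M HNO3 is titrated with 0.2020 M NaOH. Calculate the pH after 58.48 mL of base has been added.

12.61

n(acid) = 0.2322 x 0.03457 = 0.008027 mol; n(NaOH) added = 0.2020 x 0.05848 = 0.01181 mol.
Base is in excess by 0.01181 - 0.008027 = 0.003786 mol in a total volume of 0.09305 L.
[OH^-] = 0.003786/0.09305 = 0.04069 M, so pOH = 1.39 and pH = 14.00 - 1.39 = 12.61.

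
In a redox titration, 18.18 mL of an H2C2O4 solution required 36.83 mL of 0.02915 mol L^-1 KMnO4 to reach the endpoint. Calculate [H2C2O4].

0.148 M

n(KMnO4) = 0.02915 x 0.03683 = 0.001074 mol.
From the balanced equation, 2 mol KMnO4 reacts with 5 mol H2C2O4, so n(H2C2O4) = 0.001074 x 5/2 = 0.002684 mol.
[H2C2O4] = 0.002684 / 0.01818 L = 0.148 M.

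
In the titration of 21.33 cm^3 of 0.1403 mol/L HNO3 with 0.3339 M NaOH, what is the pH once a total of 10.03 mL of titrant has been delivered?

n(acid) = 0.1403 x 0.02133 = 0.002993 mol; n(NaOH) added = 0.3339 x 0.01003 = 0.003349 mol.
Base is in excess by 0.003349 - 0.002993 = 0.0003564 mol in a total volume of 0.03136 L.
[OH^-] = 0.0003564/0.03136 = 0.01137 M, so pOH = 1.94 and pH = 14.00 - 1.94 = 12.06.

12.06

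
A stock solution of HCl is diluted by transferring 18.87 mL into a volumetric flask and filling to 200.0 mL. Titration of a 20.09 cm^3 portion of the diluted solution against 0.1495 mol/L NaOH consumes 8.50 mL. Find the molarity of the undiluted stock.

n(NaOH) = 0.1495 x 0.008500 = 0.001271 mol.
n(HCl) in the aliquot = 0.001271 mol.
[diluted HCl] = 0.001271 / 0.02009 = 0.06325 M.
Dilution factor = 200.0/18.87 = 10.60, so [stock] = 0.06325 x 10.60 = 0.670 M.

0.670 M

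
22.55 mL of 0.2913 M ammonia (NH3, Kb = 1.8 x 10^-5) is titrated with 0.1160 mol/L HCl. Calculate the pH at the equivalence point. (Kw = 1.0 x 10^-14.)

5.17

n(NH3) = 0.2913 x 0.02255 = 0.006569 mol; V(HCl) at equivalence = 0.006569/0.1160 = 0.05663 L.
At equivalence the base is fully converted to NH4+; total volume = 0.07918 L, so [NH4+] = 0.006569/0.07918 = 0.08296 M.
Ka(NH4+) = Kw/Kb = 1.0e-14 / 1.8 x 10^-5 = 5.56e-10.
[H^+] = sqrt(Ka x [NH4+]) = sqrt(5.56e-10 x 0.08296) = 6.79e-6 M.
pH = -log(6.79e-6) = 5.17.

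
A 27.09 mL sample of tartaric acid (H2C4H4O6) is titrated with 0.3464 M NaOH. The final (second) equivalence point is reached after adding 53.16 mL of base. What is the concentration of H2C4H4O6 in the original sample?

n(NaOH) = 0.3464 x 0.05316 = 0.01841 mol.
At the final (second) equivalence point, 2 mol OH^- react per mol H2C4H4O6, so n(H2C4H4O6) = 0.01841 / 2 = 0.009207 mol.
[H2C4H4O6] = 0.009207 / 0.02709 L = 0.340 M.

0.340 M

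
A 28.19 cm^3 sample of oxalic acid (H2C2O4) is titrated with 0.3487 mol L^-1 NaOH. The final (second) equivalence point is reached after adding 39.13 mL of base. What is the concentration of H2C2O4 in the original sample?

0.242 M

n(NaOH) = 0.3487 x 0.03913 = 0.01364 mol.
At the final (second) equivalence point, 2 mol OH^- react per mol H2C2O4, so n(H2C2O4) = 0.01364 / 2 = 0.006822 mol.
[H2C2O4] = 0.006822 / 0.02819 L = 0.242 M.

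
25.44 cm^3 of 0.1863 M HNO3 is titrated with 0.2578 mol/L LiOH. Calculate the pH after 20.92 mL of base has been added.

12.15

n(acid) = 0.1863 x 0.02544 = 0.004739 mol; n(LiOH) added = 0.2578 x 0.02092 = 0.005393 mol.
Base is in excess by 0.005393 - 0.004739 = 0.0006537 mol in a total volume of 0.04636 L.
[OH^-] = 0.0006537/0.04636 = 0.01410 M, so pOH = 1.85 and pH = 14.00 - 1.85 = 12.15.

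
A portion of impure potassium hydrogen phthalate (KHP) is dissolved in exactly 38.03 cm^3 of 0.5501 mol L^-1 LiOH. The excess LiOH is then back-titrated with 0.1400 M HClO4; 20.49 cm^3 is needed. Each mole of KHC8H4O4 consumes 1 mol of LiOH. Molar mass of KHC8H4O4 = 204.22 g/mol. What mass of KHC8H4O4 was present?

3.69 g

Total n(LiOH) added = 0.5501 x 0.03803 = 0.02092 mol.
n(HClO4) used = 0.1400 x 0.02049 = 0.002869 mol, which equals the excess n(LiOH).
So n(LiOH) consumed by the sample = 0.02092 - 0.002869 = 0.01805 mol.
n(KHC8H4O4) = 0.01805 / 1 = 0.01805 mol.
mass = 0.01805 mol x 204.22 g/mol = 3.69 g.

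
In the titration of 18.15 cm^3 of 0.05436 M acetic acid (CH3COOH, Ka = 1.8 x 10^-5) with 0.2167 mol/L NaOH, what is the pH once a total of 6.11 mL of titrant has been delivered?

n(acid) = 0.05436 x 0.01815 = 0.0009866 mol; n(NaOH) added = 0.2167 x 0.006110 = 0.001324 mol.
Base is in excess by 0.001324 - 0.0009866 = 0.0003374 mol in a total volume of 0.02426 L.
[OH^-] = 0.0003374/0.02426 = 0.01391 M, so pOH = 1.86 and pH = 14.00 - 1.86 = 12.14.

12.14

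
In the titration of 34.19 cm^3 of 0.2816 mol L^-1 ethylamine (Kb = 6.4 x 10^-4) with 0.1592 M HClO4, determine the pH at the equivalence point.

5.90

n(C2H5NH2) = 0.2816 x 0.03419 = 0.009628 mol; V(HClO4) at equivalence = 0.009628/0.1592 = 0.06048 L.
At equivalence the base is fully converted to C2H5NH3+; total volume = 0.09467 L, so [C2H5NH3+] = 0.009628/0.09467 = 0.1017 M.
Ka(C2H5NH3+) = Kw/Kb = 1.0e-14 / 6.4 x 10^-4 = 1.56e-11.
[H^+] = sqrt(Ka x [C2H5NH3+]) = sqrt(1.56e-11 x 0.1017) = 1.26e-6 M.
pH = -log(1.26e-6) = 5.90.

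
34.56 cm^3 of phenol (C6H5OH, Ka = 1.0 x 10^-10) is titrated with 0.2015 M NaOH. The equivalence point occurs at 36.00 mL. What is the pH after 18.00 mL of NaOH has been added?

10.00

18.00 mL is exactly half the equivalence volume (36.00/2), i.e. the half-equivalence point.
There, n(HA) = n(A^-), so pH = pKa = -log(1.0 x 10^-10) = 10.00.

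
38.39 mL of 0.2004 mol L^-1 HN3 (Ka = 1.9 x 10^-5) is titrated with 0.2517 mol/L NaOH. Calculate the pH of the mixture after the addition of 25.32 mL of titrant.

5.40

Initial n(HN3) = 0.2004 x 0.03839 = 0.007693 mol.
n(NaOH) added = 0.2517 x 0.02532 = 0.006373 mol, converting that many moles of HN3 to N3-.
Remaining n(HN3) = 0.001320 mol; n(N3-) = 0.006373 mol.
By Henderson-Hasselbalch, pH = pKa + log([A^-]/[HA]) = 4.72 + log(0.006373/0.001320) = 4.72 + (+0.68) = 5.40.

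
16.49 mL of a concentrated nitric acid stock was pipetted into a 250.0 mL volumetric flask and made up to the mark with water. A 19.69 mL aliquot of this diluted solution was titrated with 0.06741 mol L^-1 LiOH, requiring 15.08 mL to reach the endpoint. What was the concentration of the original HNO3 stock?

0.783 M

n(LiOH) = 0.06741 x 0.01508 = 0.001017 mol.
n(HNO3) in the aliquot = 0.001017 mol.
[diluted HNO3] = 0.001017 / 0.01969 = 0.05163 M.
Dilution factor = 250.0/16.49 = 15.16, so [stock] = 0.05163 x 15.16 = 0.783 M.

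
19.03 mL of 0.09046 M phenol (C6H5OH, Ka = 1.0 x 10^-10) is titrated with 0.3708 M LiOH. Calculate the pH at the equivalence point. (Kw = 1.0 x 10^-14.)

11.43

n(C6H5OH) = 0.09046 x 0.01903 = 0.001721 mol; V(LiOH) at equivalence = 0.001721/0.3708 = 0.004643 L.
At equivalence all the acid is converted to C6H5O-; total volume = 0.01903 + 0.004643 = 0.02367 L, so [C6H5O-] = 0.001721/0.02367 = 0.07272 M.
Kb = Kw/Ka = 1.0e-14 / 1.0 x 10^-10 = 0.000100.
[OH^-] = sqrt(Kb x [C6H5O-]) = sqrt(0.000100 x 0.07272) = 0.00270 M.
pOH = 2.57, so pH = 14.00 - 2.57 = 11.43.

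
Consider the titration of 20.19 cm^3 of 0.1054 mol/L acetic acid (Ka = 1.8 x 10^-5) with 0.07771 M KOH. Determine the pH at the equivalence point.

n(CH3COOH) = 0.1054 x 0.02019 = 0.002128 mol; V(KOH) at equivalence = 0.002128/0.07771 = 0.02738 L.
At equivalence all the acid is converted to CH3COO-; total volume = 0.02019 + 0.02738 = 0.04757 L, so [CH3COO-] = 0.002128/0.04757 = 0.04473 M.
Kb = Kw/Ka = 1.0e-14 / 1.8 x 10^-5 = 5.56e-10.
[OH^-] = sqrt(Kb x [CH3COO-]) = sqrt(5.56e-10 x 0.04473) = 4.99e-6 M.
pOH = 5.30, so pH = 14.00 - 5.30 = 8.70.

8.70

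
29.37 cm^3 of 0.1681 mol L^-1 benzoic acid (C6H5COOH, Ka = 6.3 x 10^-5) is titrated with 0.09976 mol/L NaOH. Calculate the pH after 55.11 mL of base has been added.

n(acid) = 0.1681 x 0.02937 = 0.004937 mol; n(NaOH) added = 0.09976 x 0.05511 = 0.005498 mol.
Base is in excess by 0.005498 - 0.004937 = 0.0005607 mol in a total volume of 0.08448 L.
[OH^-] = 0.0005607/0.08448 = 0.006637 M, so pOH = 2.18 and pH = 14.00 - 2.18 = 11.82.

11.82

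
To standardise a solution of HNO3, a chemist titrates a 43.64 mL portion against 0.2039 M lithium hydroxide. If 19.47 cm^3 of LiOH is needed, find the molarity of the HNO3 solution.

0.0910 M

n(LiOH) delivered = 0.2039 x 0.01947 = 0.003970 mol.
For a 1:1 reaction, n(HNO3) = 0.003970 mol.
[HNO3] = 0.003970 mol / 0.04364 L = 0.0910 M.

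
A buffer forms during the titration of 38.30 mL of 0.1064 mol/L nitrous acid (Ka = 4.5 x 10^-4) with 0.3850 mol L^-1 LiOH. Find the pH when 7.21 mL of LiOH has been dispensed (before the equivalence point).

3.68

Initial n(HNO2) = 0.1064 x 0.03830 = 0.004075 mol.
n(LiOH) added = 0.3850 x 0.007210 = 0.002776 mol, converting that many moles of HNO2 to NO2-.
Remaining n(HNO2) = 0.001299 mol; n(NO2-) = 0.002776 mol.
By Henderson-Hasselbalch, pH = pKa + log([A^-]/[HA]) = 3.35 + log(0.002776/0.001299) = 3.35 + (+0.33) = 3.68.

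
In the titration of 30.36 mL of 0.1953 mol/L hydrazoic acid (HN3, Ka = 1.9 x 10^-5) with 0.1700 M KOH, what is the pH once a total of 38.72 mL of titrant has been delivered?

n(acid) = 0.1953 x 0.03036 = 0.005929 mol; n(KOH) added = 0.1700 x 0.03872 = 0.006582 mol.
Base is in excess by 0.006582 - 0.005929 = 0.0006531 mol in a total volume of 0.06908 L.
[OH^-] = 0.0006531/0.06908 = 0.009454 M, so pOH = 2.02 and pH = 14.00 - 2.02 = 11.98.

11.98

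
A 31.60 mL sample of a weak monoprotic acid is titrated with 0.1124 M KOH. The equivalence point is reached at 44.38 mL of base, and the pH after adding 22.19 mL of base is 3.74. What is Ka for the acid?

1.8 x 10^-4

22.19 mL is half of the equivalence volume, so this is the half-equivalence point where [HA] = [A^-].
At half-equivalence pH = pKa, so pKa = 3.74.
Ka = 10^(-3.74) = 1.8 x 10^-4.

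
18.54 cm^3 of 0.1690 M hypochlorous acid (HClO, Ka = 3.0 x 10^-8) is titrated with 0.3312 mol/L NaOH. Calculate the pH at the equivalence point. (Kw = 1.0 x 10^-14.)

n(HClO) = 0.1690 x 0.01854 = 0.003133 mol; V(NaOH) at equivalence = 0.003133/0.3312 = 0.009460 L.
At equivalence all the acid is converted to ClO-; total volume = 0.01854 + 0.009460 = 0.02800 L, so [ClO-] = 0.003133/0.02800 = 0.1119 M.
Kb = Kw/Ka = 1.0e-14 / 3.0 x 10^-8 = 3.33e-7.
[OH^-] = sqrt(Kb x [ClO-]) = sqrt(3.33e-7 x 0.1119) = 0.000193 M.
pOH = 3.71, so pH = 14.00 - 3.71 = 10.29.

10.29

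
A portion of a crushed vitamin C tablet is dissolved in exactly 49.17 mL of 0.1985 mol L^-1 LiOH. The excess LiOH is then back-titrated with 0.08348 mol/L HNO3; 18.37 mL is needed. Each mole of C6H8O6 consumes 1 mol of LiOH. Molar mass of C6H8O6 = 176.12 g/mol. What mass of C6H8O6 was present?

1.45 g

Total n(LiOH) added = 0.1985 x 0.04917 = 0.009760 mol.
n(HNO3) used = 0.08348 x 0.01837 = 0.001534 mol, which equals the excess n(LiOH).
So n(LiOH) consumed by the sample = 0.009760 - 0.001534 = 0.008227 mol.
n(C6H8O6) = 0.008227 / 1 = 0.008227 mol.
mass = 0.008227 mol x 176.12 g/mol = 1.45 g.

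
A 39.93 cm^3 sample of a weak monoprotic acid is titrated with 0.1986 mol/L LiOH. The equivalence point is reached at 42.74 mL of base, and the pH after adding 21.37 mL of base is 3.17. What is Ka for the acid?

21.37 mL is half of the equivalence volume, so this is the half-equivalence point where [HA] = [A^-].
At half-equivalence pH = pKa, so pKa = 3.17.
Ka = 10^(-3.17) = 6.8 x 10^-4.

6.8 x 10^-4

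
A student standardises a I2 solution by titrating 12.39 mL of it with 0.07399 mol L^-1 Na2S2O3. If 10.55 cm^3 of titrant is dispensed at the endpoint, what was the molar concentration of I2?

0.0315 M

n(Na2S2O3) = 0.07399 x 0.01055 = 0.0007806 mol.
From the balanced equation, 2 mol Na2S2O3 reacts with 1 mol I2, so n(I2) = 0.0007806 x 1/2 = 0.0003903 mol.
[I2] = 0.0003903 / 0.01239 L = 0.0315 M.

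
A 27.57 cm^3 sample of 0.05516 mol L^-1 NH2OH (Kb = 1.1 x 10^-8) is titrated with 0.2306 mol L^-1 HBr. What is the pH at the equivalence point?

3.70

n(NH2OH) = 0.05516 x 0.02757 = 0.001521 mol; V(HBr) at equivalence = 0.001521/0.2306 = 0.006595 L.
At equivalence the base is fully converted to NH3OH+; total volume = 0.03416 L, so [NH3OH+] = 0.001521/0.03416 = 0.04451 M.
Ka(NH3OH+) = Kw/Kb = 1.0e-14 / 1.1 x 10^-8 = 9.09e-7.
[H^+] = sqrt(Ka x [NH3OH+]) = sqrt(9.09e-7 x 0.04451) = 0.000201 M.
pH = -log(0.000201) = 3.70.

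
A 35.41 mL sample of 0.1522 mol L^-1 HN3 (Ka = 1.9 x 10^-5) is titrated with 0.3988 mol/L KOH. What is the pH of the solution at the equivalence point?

n(HN3) = 0.1522 x 0.03541 = 0.005389 mol; V(KOH) at equivalence = 0.005389/0.3988 = 0.01351 L.
At equivalence all the acid is converted to N3-; total volume = 0.03541 + 0.01351 = 0.04892 L, so [N3-] = 0.005389/0.04892 = 0.1102 M.
Kb = Kw/Ka = 1.0e-14 / 1.9 x 10^-5 = 5.26e-10.
[OH^-] = sqrt(Kb x [N3-]) = sqrt(5.26e-10 x 0.1102) = 7.61e-6 M.
pOH = 5.12, so pH = 14.00 - 5.12 = 8.88.

8.88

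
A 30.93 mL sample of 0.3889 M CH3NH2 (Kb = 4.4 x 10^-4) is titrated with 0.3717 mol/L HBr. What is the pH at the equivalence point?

n(CH3NH2) = 0.3889 x 0.03093 = 0.01203 mol; V(HBr) at equivalence = 0.01203/0.3717 = 0.03236 L.
At equivalence the base is fully converted to CH3NH3+; total volume = 0.06329 L, so [CH3NH3+] = 0.01203/0.06329 = 0.1901 M.
Ka(CH3NH3+) = Kw/Kb = 1.0e-14 / 4.4 x 10^-4 = 2.27e-11.
[H^+] = sqrt(Ka x [CH3NH3+]) = sqrt(2.27e-11 x 0.1901) = 2.08e-6 M.
pH = -log(2.08e-6) = 5.68.

5.68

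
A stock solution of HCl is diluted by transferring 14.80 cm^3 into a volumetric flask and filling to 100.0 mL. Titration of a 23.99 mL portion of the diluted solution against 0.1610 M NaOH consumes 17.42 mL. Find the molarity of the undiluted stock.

n(NaOH) = 0.1610 x 0.01742 = 0.002805 mol.
n(HCl) in the aliquot = 0.002805 mol.
[diluted HCl] = 0.002805 / 0.02399 = 0.1169 M.
Dilution factor = 100.0/14.80 = 6.757, so [stock] = 0.1169 x 6.757 = 0.790 M.

0.790 M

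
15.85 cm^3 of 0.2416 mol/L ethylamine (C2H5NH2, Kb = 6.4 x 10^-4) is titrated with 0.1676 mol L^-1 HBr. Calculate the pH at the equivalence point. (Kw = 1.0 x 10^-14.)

n(C2H5NH2) = 0.2416 x 0.01585 = 0.003829 mol; V(HBr) at equivalence = 0.003829/0.1676 = 0.02285 L.
At equivalence the base is fully converted to C2H5NH3+; total volume = 0.03870 L, so [C2H5NH3+] = 0.003829/0.03870 = 0.09895 M.
Ka(C2H5NH3+) = Kw/Kb = 1.0e-14 / 6.4 x 10^-4 = 1.56e-11.
[H^+] = sqrt(Ka x [C2H5NH3+]) = sqrt(1.56e-11 x 0.09895) = 1.24e-6 M.
pH = -log(1.24e-6) = 5.91.

5.91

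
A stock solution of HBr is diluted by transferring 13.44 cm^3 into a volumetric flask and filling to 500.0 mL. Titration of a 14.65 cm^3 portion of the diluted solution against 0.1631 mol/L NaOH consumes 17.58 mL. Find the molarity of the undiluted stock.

7.28 M

n(NaOH) = 0.1631 x 0.01758 = 0.002867 mol.
n(HBr) in the aliquot = 0.002867 mol.
[diluted HBr] = 0.002867 / 0.01465 = 0.1957 M.
Dilution factor = 500.0/13.44 = 37.20, so [stock] = 0.1957 x 37.20 = 7.28 M.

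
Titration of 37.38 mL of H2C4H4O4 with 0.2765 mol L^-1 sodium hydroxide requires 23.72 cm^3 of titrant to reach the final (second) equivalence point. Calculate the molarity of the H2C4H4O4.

n(NaOH) = 0.2765 x 0.02372 = 0.006559 mol.
At the final (second) equivalence point, 2 mol OH^- react per mol H2C4H4O4, so n(H2C4H4O4) = 0.006559 / 2 = 0.003279 mol.
[H2C4H4O4] = 0.003279 / 0.03738 L = 0.0877 M.

0.0877 M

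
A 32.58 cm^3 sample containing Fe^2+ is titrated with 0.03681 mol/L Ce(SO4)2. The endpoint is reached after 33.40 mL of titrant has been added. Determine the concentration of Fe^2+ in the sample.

n(Ce(SO4)2) = 0.03681 x 0.03340 = 0.001229 mol.
From the balanced equation, 1 mol Ce(SO4)2 reacts with 1 mol Fe^2+, so n(Fe^2+) = 0.001229 x 1/1 = 0.001229 mol.
[Fe^2+] = 0.001229 / 0.03258 L = 0.0377 M.

0.0377 M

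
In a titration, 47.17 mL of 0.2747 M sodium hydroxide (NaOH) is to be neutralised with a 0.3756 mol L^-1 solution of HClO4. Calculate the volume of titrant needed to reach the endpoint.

n(NaOH) = 0.2747 mol/L x 0.04717 L = 0.01296 mol.
At equivalence n(HClO4) = n(NaOH) = 0.01296 mol.
V(HClO4) = 0.01296 / 0.3756 = 0.03450 L = 34.5 mL.

34.5 mL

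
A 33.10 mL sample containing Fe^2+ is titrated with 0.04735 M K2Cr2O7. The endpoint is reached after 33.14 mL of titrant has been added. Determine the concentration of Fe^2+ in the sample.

0.284 M

n(K2Cr2O7) = 0.04735 x 0.03314 = 0.001569 mol.
From the balanced equation, 1 mol K2Cr2O7 reacts with 6 mol Fe^2+, so n(Fe^2+) = 0.001569 x 6/1 = 0.009415 mol.
[Fe^2+] = 0.009415 / 0.03310 L = 0.284 M.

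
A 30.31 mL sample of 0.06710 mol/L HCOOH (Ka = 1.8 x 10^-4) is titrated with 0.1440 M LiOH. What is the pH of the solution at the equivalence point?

n(HCOOH) = 0.06710 x 0.03031 = 0.002034 mol; V(LiOH) at equivalence = 0.002034/0.1440 = 0.01412 L.
At equivalence all the acid is converted to HCOO-; total volume = 0.03031 + 0.01412 = 0.04443 L, so [HCOO-] = 0.002034/0.04443 = 0.04577 M.
Kb = Kw/Ka = 1.0e-14 / 1.8 x 10^-4 = 5.56e-11.
[OH^-] = sqrt(Kb x [HCOO-]) = sqrt(5.56e-11 x 0.04577) = 1.59e-6 M.
pOH = 5.80, so pH = 14.00 - 5.80 = 8.20.

8.20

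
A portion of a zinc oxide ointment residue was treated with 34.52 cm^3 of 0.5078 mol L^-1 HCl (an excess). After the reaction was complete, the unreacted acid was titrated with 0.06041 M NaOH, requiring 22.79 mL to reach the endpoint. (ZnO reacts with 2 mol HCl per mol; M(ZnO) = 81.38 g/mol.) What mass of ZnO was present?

0.657 g

Total n(HCl) added = 0.5078 x 0.03452 = 0.01753 mol.
n(NaOH) used = 0.06041 x 0.02279 = 0.001377 mol, which equals the excess n(HCl).
So n(HCl) consumed by the sample = 0.01753 - 0.001377 = 0.01615 mol.
n(ZnO) = 0.01615 / 2 = 0.008076 mol.
mass = 0.008076 mol x 81.38 g/mol = 0.657 g.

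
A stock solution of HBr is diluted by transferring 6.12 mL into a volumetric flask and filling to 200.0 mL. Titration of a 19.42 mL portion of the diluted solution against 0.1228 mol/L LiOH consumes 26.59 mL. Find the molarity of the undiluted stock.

5.49 M

n(LiOH) = 0.1228 x 0.02659 = 0.003265 mol.
n(HBr) in the aliquot = 0.003265 mol.
[diluted HBr] = 0.003265 / 0.01942 = 0.1681 M.
Dilution factor = 200.0/6.120 = 32.68, so [stock] = 0.1681 x 32.68 = 5.49 M.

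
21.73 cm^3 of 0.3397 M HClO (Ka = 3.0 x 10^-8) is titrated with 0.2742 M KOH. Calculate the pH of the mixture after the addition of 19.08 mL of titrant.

Initial n(HClO) = 0.3397 x 0.02173 = 0.007382 mol.
n(KOH) added = 0.2742 x 0.01908 = 0.005232 mol, converting that many moles of HClO to ClO-.
Remaining n(HClO) = 0.002150 mol; n(ClO-) = 0.005232 mol.
By Henderson-Hasselbalch, pH = pKa + log([A^-]/[HA]) = 7.52 + log(0.005232/0.002150) = 7.52 + (+0.39) = 7.91.

7.91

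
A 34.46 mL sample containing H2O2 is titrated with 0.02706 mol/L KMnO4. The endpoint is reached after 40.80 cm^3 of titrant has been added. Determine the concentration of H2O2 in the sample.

n(KMnO4) = 0.02706 x 0.04080 = 0.001104 mol.
From the balanced equation, 2 mol KMnO4 reacts with 5 mol H2O2, so n(H2O2) = 0.001104 x 5/2 = 0.002760 mol.
[H2O2] = 0.002760 / 0.03446 L = 0.0801 M.

0.0801 M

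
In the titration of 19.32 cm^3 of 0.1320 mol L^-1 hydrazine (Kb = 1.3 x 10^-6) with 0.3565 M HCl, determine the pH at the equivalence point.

4.57

n(N2H4) = 0.1320 x 0.01932 = 0.002550 mol; V(HCl) at equivalence = 0.002550/0.3565 = 0.007154 L.
At equivalence the base is fully converted to N2H5+; total volume = 0.02647 L, so [N2H5+] = 0.002550/0.02647 = 0.09633 M.
Ka(N2H5+) = Kw/Kb = 1.0e-14 / 1.3 x 10^-6 = 7.69e-9.
[H^+] = sqrt(Ka x [N2H5+]) = sqrt(7.69e-9 x 0.09633) = 2.72e-5 M.
pH = -log(2.72e-5) = 4.57.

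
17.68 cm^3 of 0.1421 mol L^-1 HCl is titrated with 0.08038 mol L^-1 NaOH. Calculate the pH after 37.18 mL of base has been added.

11.94

n(acid) = 0.1421 x 0.01768 = 0.002512 mol; n(NaOH) added = 0.08038 x 0.03718 = 0.002989 mol.
Base is in excess by 0.002989 - 0.002512 = 0.0004762 mol in a total volume of 0.05486 L.
[OH^-] = 0.0004762/0.05486 = 0.008680 M, so pOH = 2.06 and pH = 14.00 - 2.06 = 11.94.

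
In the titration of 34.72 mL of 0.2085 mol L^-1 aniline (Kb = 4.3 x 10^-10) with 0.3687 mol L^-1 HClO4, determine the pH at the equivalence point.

n(C6H5NH2) = 0.2085 x 0.03472 = 0.007239 mol; V(HClO4) at equivalence = 0.007239/0.3687 = 0.01963 L.
At equivalence the base is fully converted to C6H5NH3+; total volume = 0.05435 L, so [C6H5NH3+] = 0.007239/0.05435 = 0.1332 M.
Ka(C6H5NH3+) = Kw/Kb = 1.0e-14 / 4.3 x 10^-10 = 2.33e-5.
[H^+] = sqrt(Ka x [C6H5NH3+]) = sqrt(2.33e-5 x 0.1332) = 0.00176 M.
pH = -log(0.00176) = 2.75.

2.75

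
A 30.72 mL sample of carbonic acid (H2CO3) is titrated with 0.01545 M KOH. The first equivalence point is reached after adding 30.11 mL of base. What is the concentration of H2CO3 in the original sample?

0.0151 M

n(KOH) = 0.01545 x 0.03011 = 0.0004652 mol.
At the first equivalence point, 1 mol OH^- react per mol H2CO3, so n(H2CO3) = 0.0004652 / 1 = 0.0004652 mol.
[H2CO3] = 0.0004652 / 0.03072 L = 0.0151 M.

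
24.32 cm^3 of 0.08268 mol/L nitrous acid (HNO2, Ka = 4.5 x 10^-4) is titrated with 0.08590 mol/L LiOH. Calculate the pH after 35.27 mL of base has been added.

12.23

n(acid) = 0.08268 x 0.02432 = 0.002011 mol; n(LiOH) added = 0.08590 x 0.03527 = 0.003030 mol.
Base is in excess by 0.003030 - 0.002011 = 0.001019 mol in a total volume of 0.05959 L.
[OH^-] = 0.001019/0.05959 = 0.01710 M, so pOH = 1.77 and pH = 14.00 - 1.77 = 12.23.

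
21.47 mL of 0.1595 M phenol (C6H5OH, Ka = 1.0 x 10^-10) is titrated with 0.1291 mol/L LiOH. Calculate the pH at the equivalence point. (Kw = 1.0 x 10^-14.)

11.43

n(C6H5OH) = 0.1595 x 0.02147 = 0.003424 mol; V(LiOH) at equivalence = 0.003424/0.1291 = 0.02653 L.
At equivalence all the acid is converted to C6H5O-; total volume = 0.02147 + 0.02653 = 0.04800 L, so [C6H5O-] = 0.003424/0.04800 = 0.07135 M.
Kb = Kw/Ka = 1.0e-14 / 1.0 x 10^-10 = 0.000100.
[OH^-] = sqrt(Kb x [C6H5O-]) = sqrt(0.000100 x 0.07135) = 0.00267 M.
pOH = 2.57, so pH = 14.00 - 2.57 = 11.43.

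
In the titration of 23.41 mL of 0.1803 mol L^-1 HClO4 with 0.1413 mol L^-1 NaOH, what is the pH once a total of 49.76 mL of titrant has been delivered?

n(acid) = 0.1803 x 0.02341 = 0.004221 mol; n(NaOH) added = 0.1413 x 0.04976 = 0.007031 mol.
Base is in excess by 0.007031 - 0.004221 = 0.002810 mol in a total volume of 0.07317 L.
[OH^-] = 0.002810/0.07317 = 0.03841 M, so pOH = 1.42 and pH = 14.00 - 1.42 = 12.58.

12.58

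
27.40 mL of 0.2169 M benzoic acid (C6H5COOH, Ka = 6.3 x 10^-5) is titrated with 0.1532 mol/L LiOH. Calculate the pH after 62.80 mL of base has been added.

n(acid) = 0.2169 x 0.02740 = 0.005943 mol; n(LiOH) added = 0.1532 x 0.06280 = 0.009621 mol.
Base is in excess by 0.009621 - 0.005943 = 0.003678 mol in a total volume of 0.09020 L.
[OH^-] = 0.003678/0.09020 = 0.04077 M, so pOH = 1.39 and pH = 14.00 - 1.39 = 12.61.

12.61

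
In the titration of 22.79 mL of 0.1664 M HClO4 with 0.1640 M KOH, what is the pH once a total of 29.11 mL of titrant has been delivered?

12.28

n(acid) = 0.1664 x 0.02279 = 0.003792 mol; n(KOH) added = 0.1640 x 0.02911 = 0.004774 mol.
Base is in excess by 0.004774 - 0.003792 = 0.0009818 mol in a total volume of 0.05190 L.
[OH^-] = 0.0009818/0.05190 = 0.01892 M, so pOH = 1.72 and pH = 14.00 - 1.72 = 12.28.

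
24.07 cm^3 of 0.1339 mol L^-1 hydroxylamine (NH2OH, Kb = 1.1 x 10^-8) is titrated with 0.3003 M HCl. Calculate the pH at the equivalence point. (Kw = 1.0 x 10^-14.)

3.54

n(NH2OH) = 0.1339 x 0.02407 = 0.003223 mol; V(HCl) at equivalence = 0.003223/0.3003 = 0.01073 L.
At equivalence the base is fully converted to NH3OH+; total volume = 0.03480 L, so [NH3OH+] = 0.003223/0.03480 = 0.09261 M.
Ka(NH3OH+) = Kw/Kb = 1.0e-14 / 1.1 x 10^-8 = 9.09e-7.
[H^+] = sqrt(Ka x [NH3OH+]) = sqrt(9.09e-7 x 0.09261) = 0.000290 M.
pH = -log(0.000290) = 3.54.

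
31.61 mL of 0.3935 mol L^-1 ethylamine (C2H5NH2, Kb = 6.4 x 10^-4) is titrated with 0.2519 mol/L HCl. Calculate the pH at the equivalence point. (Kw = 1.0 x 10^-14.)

n(C2H5NH2) = 0.3935 x 0.03161 = 0.01244 mol; V(HCl) at equivalence = 0.01244/0.2519 = 0.04938 L.
At equivalence the base is fully converted to C2H5NH3+; total volume = 0.08099 L, so [C2H5NH3+] = 0.01244/0.08099 = 0.1536 M.
Ka(C2H5NH3+) = Kw/Kb = 1.0e-14 / 6.4 x 10^-4 = 1.56e-11.
[H^+] = sqrt(Ka x [C2H5NH3+]) = sqrt(1.56e-11 x 0.1536) = 1.55e-6 M.
pH = -log(1.55e-6) = 5.81.

5.81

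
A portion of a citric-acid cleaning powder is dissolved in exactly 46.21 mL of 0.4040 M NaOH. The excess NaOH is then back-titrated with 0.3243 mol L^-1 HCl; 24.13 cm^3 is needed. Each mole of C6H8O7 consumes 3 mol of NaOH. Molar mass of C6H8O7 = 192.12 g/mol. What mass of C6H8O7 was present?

0.694 g

Total n(NaOH) added = 0.4040 x 0.04621 = 0.01867 mol.
n(HCl) used = 0.3243 x 0.02413 = 0.007825 mol, which equals the excess n(NaOH).
So n(NaOH) consumed by the sample = 0.01867 - 0.007825 = 0.01084 mol.
n(C6H8O7) = 0.01084 / 3 = 0.003614 mol.
mass = 0.003614 mol x 192.12 g/mol = 0.694 g.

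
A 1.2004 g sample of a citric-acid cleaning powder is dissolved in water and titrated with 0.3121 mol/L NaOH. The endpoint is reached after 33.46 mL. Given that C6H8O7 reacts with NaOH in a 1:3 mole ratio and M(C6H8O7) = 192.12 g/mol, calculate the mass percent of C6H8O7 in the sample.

55.7%

n(NaOH) = 0.3121 x 0.03346 = 0.01044 mol.
n(C6H8O7) = 0.01044 / 3 = 0.003481 mol.
mass of C6H8O7 = 0.003481 x 192.12 = 0.6688 g.
% purity = 0.6688 / 1.2004 x 100 = 55.7%.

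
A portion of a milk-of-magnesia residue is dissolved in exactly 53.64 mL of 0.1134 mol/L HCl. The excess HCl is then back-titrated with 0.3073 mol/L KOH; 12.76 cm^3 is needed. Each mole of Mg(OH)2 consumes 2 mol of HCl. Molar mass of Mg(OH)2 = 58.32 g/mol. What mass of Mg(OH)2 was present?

Total n(HCl) added = 0.1134 x 0.05364 = 0.006083 mol.
n(KOH) used = 0.3073 x 0.01276 = 0.003921 mol, which equals the excess n(HCl).
So n(HCl) consumed by the sample = 0.006083 - 0.003921 = 0.002162 mol.
n(Mg(OH)2) = 0.002162 / 2 = 0.001081 mol.
mass = 0.001081 mol x 58.32 g/mol = 0.0630 g.

0.0630 g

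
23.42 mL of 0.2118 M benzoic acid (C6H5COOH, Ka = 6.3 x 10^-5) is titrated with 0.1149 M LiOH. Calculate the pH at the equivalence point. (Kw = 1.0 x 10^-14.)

8.54

n(C6H5COOH) = 0.2118 x 0.02342 = 0.004960 mol; V(LiOH) at equivalence = 0.004960/0.1149 = 0.04317 L.
At equivalence all the acid is converted to C6H5COO-; total volume = 0.02342 + 0.04317 = 0.06659 L, so [C6H5COO-] = 0.004960/0.06659 = 0.07449 M.
Kb = Kw/Ka = 1.0e-14 / 6.3 x 10^-5 = 1.59e-10.
[OH^-] = sqrt(Kb x [C6H5COO-]) = sqrt(1.59e-10 x 0.07449) = 3.44e-6 M.
pOH = 5.46, so pH = 14.00 - 5.46 = 8.54.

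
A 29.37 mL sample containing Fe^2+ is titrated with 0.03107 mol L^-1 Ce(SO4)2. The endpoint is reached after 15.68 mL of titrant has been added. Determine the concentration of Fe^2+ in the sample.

0.0166 M

n(Ce(SO4)2) = 0.03107 x 0.01568 = 0.0004872 mol.
From the balanced equation, 1 mol Ce(SO4)2 reacts with 1 mol Fe^2+, so n(Fe^2+) = 0.0004872 x 1/1 = 0.0004872 mol.
[Fe^2+] = 0.0004872 / 0.02937 L = 0.0166 M.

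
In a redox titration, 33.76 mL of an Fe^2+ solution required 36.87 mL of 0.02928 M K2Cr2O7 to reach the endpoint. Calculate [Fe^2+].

n(K2Cr2O7) = 0.02928 x 0.03687 = 0.001080 mol.
From the balanced equation, 1 mol K2Cr2O7 reacts with 6 mol Fe^2+, so n(Fe^2+) = 0.001080 x 6/1 = 0.006477 mol.
[Fe^2+] = 0.006477 / 0.03376 L = 0.192 M.

0.192 M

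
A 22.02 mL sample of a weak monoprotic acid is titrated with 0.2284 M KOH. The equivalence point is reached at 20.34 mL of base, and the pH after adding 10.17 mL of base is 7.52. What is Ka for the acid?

10.17 mL is half of the equivalence volume, so this is the half-equivalence point where [HA] = [A^-].
At half-equivalence pH = pKa, so pKa = 7.52.
Ka = 10^(-7.52) = 3.0 x 10^-8.

3.0 x 10^-8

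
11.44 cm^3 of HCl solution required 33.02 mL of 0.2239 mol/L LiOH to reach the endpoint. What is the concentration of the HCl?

0.646 M

n(LiOH) delivered = 0.2239 x 0.03302 = 0.007393 mol.
For a 1:1 reaction, n(HCl) = 0.007393 mol.
[HCl] = 0.007393 mol / 0.01144 L = 0.646 M.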